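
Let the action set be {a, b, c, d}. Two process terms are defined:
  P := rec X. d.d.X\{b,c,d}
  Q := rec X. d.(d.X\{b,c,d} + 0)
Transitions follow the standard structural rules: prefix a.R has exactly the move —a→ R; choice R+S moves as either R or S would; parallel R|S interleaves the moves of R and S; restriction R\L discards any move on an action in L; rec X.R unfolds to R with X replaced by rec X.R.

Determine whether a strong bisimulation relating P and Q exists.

bisimilar

P's transition system — 3 states:
  s0 = rec X. d.d.X\{b,c,d} has moves ··d··> s1
  s1 = d.(rec X. d.d.X\{b,c,d})\{b,c,d} has moves ··d··> s2
  s2 = (rec X. d.d.X\{b,c,d})\{b,c,d} has moves stopped
Q's transition system — 3 states:
  t0 = rec X. d.(d.X\{b,c,d} + 0) has moves ··d··> t1
  t1 = d.(rec X. d.(d.X\{b,c,d} + 0))\{b,c,d} + 0 has moves ··d··> t2
  t2 = (rec X. d.(d.X\{b,c,d} + 0))\{b,c,d} has moves stopped
Bisimilarity quotient blocks:
  B0 = {s0, t0}
  B1 = {s1, t1}
  B2 = {s2, t2}
s0 ∈ B0, t0 ∈ B0 → same block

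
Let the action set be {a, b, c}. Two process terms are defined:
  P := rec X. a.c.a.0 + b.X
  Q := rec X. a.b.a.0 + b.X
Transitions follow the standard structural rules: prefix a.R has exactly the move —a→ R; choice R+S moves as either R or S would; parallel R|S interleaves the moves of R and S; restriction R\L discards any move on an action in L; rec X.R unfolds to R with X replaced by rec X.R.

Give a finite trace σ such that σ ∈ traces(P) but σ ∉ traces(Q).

ac

Reachable graph of P (4 states):
  s0 = rec X. a.c.a.0 + b.X :: —a→ s1, —b→ s0
  s1 = c.a.0 :: —c→ s2
  s2 = a.0 :: —a→ s3
  s3 = 0 :: (no moves)
Reachable graph of Q (4 states):
  t0 = rec X. a.b.a.0 + b.X :: —a→ t1, —b→ t0
  t1 = b.a.0 :: —b→ t2
  t2 = a.0 :: —a→ t3
  t3 = 0 :: (no moves)
Run σ = ⟨ac⟩ on P: start {s0}
  step 1 (a): {s1}
  step 2 (c): {s2}
  — P admits the full trace.
Run σ = ⟨ac⟩ on Q: start {t0}
  step 1 (a): {t1}
  step 2 (c): no successor for Q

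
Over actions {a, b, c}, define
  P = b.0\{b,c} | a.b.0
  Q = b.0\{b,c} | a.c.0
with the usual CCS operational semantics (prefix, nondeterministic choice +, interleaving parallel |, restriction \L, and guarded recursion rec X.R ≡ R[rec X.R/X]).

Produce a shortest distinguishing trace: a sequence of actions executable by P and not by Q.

abb

LTS(P): 6 reachable states
  u0 = b.0\{b,c} | a.b.0 → =a=> u1, =b=> u2
  u1 = b.0\{b,c} | b.0 → =b=> u3, =b=> u4
  u2 = 0\{b,c} | a.b.0 → =a=> u3
  u3 = 0\{b,c} | b.0 → =b=> u5
  u4 = b.0\{b,c} | 0 → =b=> u5
  u5 = 0\{b,c} | 0 → deadlocked
LTS(Q): 6 reachable states
  v0 = b.0\{b,c} | a.c.0 → =a=> v1, =b=> v2
  v1 = b.0\{b,c} | c.0 → =b=> v3, =c=> v4
  v2 = 0\{b,c} | a.c.0 → =a=> v3
  v3 = 0\{b,c} | c.0 → =c=> v5
  v4 = b.0\{b,c} | 0 → =b=> v5
  v5 = 0\{b,c} | 0 → deadlocked
Run σ = ⟨abb⟩ on P: start {u0}
  after a @ step 1: {u1}
  after b @ step 2: {u3, u4}
  after b @ step 3: {u5}
  P completes σ.
Run σ = ⟨abb⟩ on Q: start {v0}
  after a @ step 1: {v1}
  after b @ step 2: {v3}
  after b @ step 3: ∅  — Q cannot continue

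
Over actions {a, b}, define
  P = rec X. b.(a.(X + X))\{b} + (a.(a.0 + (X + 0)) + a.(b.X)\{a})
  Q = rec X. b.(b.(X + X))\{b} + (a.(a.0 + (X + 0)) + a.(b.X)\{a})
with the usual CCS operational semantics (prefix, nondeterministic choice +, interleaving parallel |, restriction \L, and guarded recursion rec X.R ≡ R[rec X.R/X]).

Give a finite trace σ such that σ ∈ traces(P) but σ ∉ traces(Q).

ba

LTS(P): 11 reachable states
  s0 = rec X. b.(a.(X + X))\{b} + (a.(a.0 + (X + 0)) + a.(b.X)\{a}) | --a--▸ s1, --a--▸ s2, --b--▸ s3
  s1 = (b.(rec X. b.(a.(X + X))\{b} + (a.(a.0 + (X + 0)) + a.(b.X)\{a})))\{a} | --b--▸ s4
  s2 = a.0 + ((rec X. b.(a.(X + X))\{b} + (a.(a.0 + (X + 0)) + a.(b.X)\{a})) + 0) | --a--▸ s1, --a--▸ s2, --a--▸ s5, --b--▸ s3
  s3 = (a.((rec X. b.(a.(X + X))\{b} + (a.(a.0 + (X + 0)) + a.(b.X)\{a})) + (rec X. b.(a.(X + X))\{b} + (a.(a.0 + (X + 0)) + a.(b.X)\{a}))))\{b} | --a--▸ s6
  s4 = (rec X. b.(a.(X + X))\{b} + (a.(a.0 + (X + 0)) + a.(b.X)\{a}))\{a} | --b--▸ s7
  s5 = 0 | ∅
  s6 = ((rec X. b.(a.(X + X))\{b} + (a.(a.0 + (X + 0)) + a.(b.X)\{a})) + (rec X. b.(a.(X + X))\{b} + (a.(a.0 + (X + 0)) + a.(b.X)\{a})))\{b} | --a--▸ s8, --a--▸ s9
  s7 = (a.((rec X. b.(a.(X + X))\{b} + (a.(a.0 + (X + 0)) + a.(b.X)\{a})) + (rec X. b.(a.(X + X))\{b} + (a.(a.0 + (X + 0)) + a.(b.X)\{a}))))\{b}\{a} | ∅
  s8 = (a.0 + ((rec X. b.(a.(X + X))\{b} + (a.(a.0 + (X + 0)) + a.(b.X)\{a})) + 0))\{b} | --a--▸ s10, --a--▸ s8, --a--▸ s9
  s9 = (b.(rec X. b.(a.(X + X))\{b} + (a.(a.0 + (X + 0)) + a.(b.X)\{a})))\{a}\{b} | ∅
  s10 = 0\{b} | ∅
LTS(Q): 7 reachable states
  t0 = rec X. b.(b.(X + X))\{b} + (a.(a.0 + (X + 0)) + a.(b.X)\{a}) | --a--▸ t1, --a--▸ t2, --b--▸ t3
  t1 = (b.(rec X. b.(b.(X + X))\{b} + (a.(a.0 + (X + 0)) + a.(b.X)\{a})))\{a} | --b--▸ t4
  t2 = a.0 + ((rec X. b.(b.(X + X))\{b} + (a.(a.0 + (X + 0)) + a.(b.X)\{a})) + 0) | --a--▸ t1, --a--▸ t2, --a--▸ t5, --b--▸ t3
  t3 = (b.((rec X. b.(b.(X + X))\{b} + (a.(a.0 + (X + 0)) + a.(b.X)\{a})) + (rec X. b.(b.(X + X))\{b} + (a.(a.0 + (X + 0)) + a.(b.X)\{a}))))\{b} | ∅
  t4 = (rec X. b.(b.(X + X))\{b} + (a.(a.0 + (X + 0)) + a.(b.X)\{a}))\{a} | --b--▸ t6
  t5 = 0 | ∅
  t6 = (b.((rec X. b.(b.(X + X))\{b} + (a.(a.0 + (X + 0)) + a.(b.X)\{a})) + (rec X. b.(b.(X + X))\{b} + (a.(a.0 + (X + 0)) + a.(b.X)\{a}))))\{b}\{a} | ∅
Executing ba from P (initial set {s0}):
  step 1 (b): {s3}
  step 2 (a): {s6}
  — P admits the full trace.
Executing ba from Q (initial set {t0}):
  step 1 (b): {t3}
  step 2 (a): ∅  — Q cannot continue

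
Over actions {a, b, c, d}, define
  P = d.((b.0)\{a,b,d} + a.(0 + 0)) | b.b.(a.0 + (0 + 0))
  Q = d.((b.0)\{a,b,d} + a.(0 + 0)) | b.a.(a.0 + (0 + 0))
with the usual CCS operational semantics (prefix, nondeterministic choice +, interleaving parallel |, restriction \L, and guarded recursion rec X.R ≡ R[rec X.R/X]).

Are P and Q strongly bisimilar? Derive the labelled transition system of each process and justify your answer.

P ≁ Q

Reachable graph of P (12 states):
  u0 = d.((b.0)\{a,b,d} + a.(0 + 0)) | b.b.(a.0 + (0 + 0)) :: —b→ u1, —d→ u2
  u1 = d.((b.0)\{a,b,d} + a.(0 + 0)) | b.(a.0 + (0 + 0)) :: —b→ u3, —d→ u4
  u2 = ((b.0)\{a,b,d} + a.(0 + 0)) | b.b.(a.0 + (0 + 0)) :: —a→ u5, —b→ u4
  u3 = d.((b.0)\{a,b,d} + a.(0 + 0)) | (a.0 + (0 + 0)) :: —a→ u6, —d→ u7
  u4 = ((b.0)\{a,b,d} + a.(0 + 0)) | b.(a.0 + (0 + 0)) :: —a→ u8, —b→ u7
  u5 = (0 + 0) | b.b.(a.0 + (0 + 0)) :: —b→ u8
  u6 = d.((b.0)\{a,b,d} + a.(0 + 0)) | 0 :: —d→ u9
  u7 = ((b.0)\{a,b,d} + a.(0 + 0)) | (a.0 + (0 + 0)) :: —a→ u10, —a→ u9
  u8 = (0 + 0) | b.(a.0 + (0 + 0)) :: —b→ u10
  u9 = ((b.0)\{a,b,d} + a.(0 + 0)) | 0 :: —a→ u11
  u10 = (0 + 0) | (a.0 + (0 + 0)) :: —a→ u11
  u11 = (0 + 0) | 0 :: ∅
Reachable graph of Q (12 states):
  v0 = d.((b.0)\{a,b,d} + a.(0 + 0)) | b.a.(a.0 + (0 + 0)) :: —b→ v1, —d→ v2
  v1 = d.((b.0)\{a,b,d} + a.(0 + 0)) | a.(a.0 + (0 + 0)) :: —a→ v3, —d→ v4
  v2 = ((b.0)\{a,b,d} + a.(0 + 0)) | b.a.(a.0 + (0 + 0)) :: —a→ v5, —b→ v4
  v3 = d.((b.0)\{a,b,d} + a.(0 + 0)) | (a.0 + (0 + 0)) :: —a→ v6, —d→ v7
  v4 = ((b.0)\{a,b,d} + a.(0 + 0)) | a.(a.0 + (0 + 0)) :: —a→ v7, —a→ v8
  v5 = (0 + 0) | b.a.(a.0 + (0 + 0)) :: —b→ v8
  v6 = d.((b.0)\{a,b,d} + a.(0 + 0)) | 0 :: —d→ v9
  v7 = ((b.0)\{a,b,d} + a.(0 + 0)) | (a.0 + (0 + 0)) :: —a→ v10, —a→ v9
  v8 = (0 + 0) | a.(a.0 + (0 + 0)) :: —a→ v10
  v9 = ((b.0)\{a,b,d} + a.(0 + 0)) | 0 :: —a→ v11
  v10 = (0 + 0) | (a.0 + (0 + 0)) :: —a→ v11
  v11 = (0 + 0) | 0 :: ∅
Partition-refinement fixed point:
  B0 = {u0}
  B1 = {u2}
  B2 = {u4}
  B3 = {u7, v7, v8}
  B4 = {u10, u9, v10, v9}
  B5 = {u11, v11}
  B6 = {u8}
  B7 = {u5}
  B8 = {u1}
  B9 = {u3, v3}
  B10 = {u6, v6}
  B11 = {v0}
  B12 = {v2}
  B13 = {v4}
  B14 = {v5}
  B15 = {v1}
u0 ∈ B0, v0 ∈ B11 → different blocks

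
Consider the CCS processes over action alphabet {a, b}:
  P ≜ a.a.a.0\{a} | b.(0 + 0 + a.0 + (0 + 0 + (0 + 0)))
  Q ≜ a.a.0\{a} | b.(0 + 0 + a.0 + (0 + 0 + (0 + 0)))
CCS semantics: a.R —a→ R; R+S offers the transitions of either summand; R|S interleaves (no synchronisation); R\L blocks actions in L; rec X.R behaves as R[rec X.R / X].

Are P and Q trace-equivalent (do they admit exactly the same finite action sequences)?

P's transition system — 12 states:
  u0 = a.a.a.0\{a} | b.(0 + 0 + a.0 + (0 + 0 + (0 + 0))) has moves -a-> u1, -b-> u2
  u1 = a.a.0\{a} | b.(0 + 0 + a.0 + (0 + 0 + (0 + 0))) has moves -a-> u3, -b-> u4
  u2 = a.a.a.0\{a} | (0 + 0 + a.0 + (0 + 0 + (0 + 0))) has moves -a-> u4, -a-> u5
  u3 = a.0\{a} | b.(0 + 0 + a.0 + (0 + 0 + (0 + 0))) has moves -a-> u6, -b-> u7
  u4 = a.a.0\{a} | (0 + 0 + a.0 + (0 + 0 + (0 + 0))) has moves -a-> u7, -a-> u8
  u5 = a.a.a.0\{a} | 0 has moves -a-> u8
  u6 = 0\{a} | b.(0 + 0 + a.0 + (0 + 0 + (0 + 0))) has moves -b-> u9
  u7 = a.0\{a} | (0 + 0 + a.0 + (0 + 0 + (0 + 0))) has moves -a-> u10, -a-> u9
  u8 = a.a.0\{a} | 0 has moves -a-> u10
  u9 = 0\{a} | (0 + 0 + a.0 + (0 + 0 + (0 + 0))) has moves -a-> u11
  u10 = a.0\{a} | 0 has moves -a-> u11
  u11 = 0\{a} | 0 has moves (no moves)
Q's transition system — 9 states:
  v0 = a.a.0\{a} | b.(0 + 0 + a.0 + (0 + 0 + (0 + 0))) has moves -a-> v1, -b-> v2
  v1 = a.0\{a} | b.(0 + 0 + a.0 + (0 + 0 + (0 + 0))) has moves -a-> v3, -b-> v4
  v2 = a.a.0\{a} | (0 + 0 + a.0 + (0 + 0 + (0 + 0))) has moves -a-> v4, -a-> v5
  v3 = 0\{a} | b.(0 + 0 + a.0 + (0 + 0 + (0 + 0))) has moves -b-> v6
  v4 = a.0\{a} | (0 + 0 + a.0 + (0 + 0 + (0 + 0))) has moves -a-> v6, -a-> v7
  v5 = a.a.0\{a} | 0 has moves -a-> v7
  v6 = 0\{a} | (0 + 0 + a.0 + (0 + 0 + (0 + 0))) has moves -a-> v8
  v7 = a.0\{a} | 0 has moves -a-> v8
  v8 = 0\{a} | 0 has moves (no moves)
Run σ = ⟨aaa⟩ on P: start {u0}
  step 1 (a): {u1}
  step 2 (a): {u3}
  step 3 (a): {u6}
  ✓ P
Run σ = ⟨aaa⟩ on Q: start {v0}
  step 1 (a): {v1}
  step 2 (a): {v3}
  step 3 (a): no successor for Q

trace-distinct — witness ⟨aaa⟩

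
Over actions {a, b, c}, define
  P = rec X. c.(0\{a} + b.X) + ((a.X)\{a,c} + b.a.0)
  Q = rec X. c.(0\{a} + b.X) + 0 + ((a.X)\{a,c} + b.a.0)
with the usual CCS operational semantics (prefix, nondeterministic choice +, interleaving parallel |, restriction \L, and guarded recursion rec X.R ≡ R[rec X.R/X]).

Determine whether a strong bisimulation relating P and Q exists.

P ~ Q

Reachable graph of P (4 states):
  m0 = rec X. c.(0\{a} + b.X) + ((a.X)\{a,c} + b.a.0) :: =b=> m1, =c=> m2
  m1 = a.0 :: =a=> m3
  m2 = 0\{a} + b.(rec X. c.(0\{a} + b.X) + ((a.X)\{a,c} + b.a.0)) :: =b=> m0
  m3 = 0 :: deadlocked
Reachable graph of Q (4 states):
  n0 = rec X. c.(0\{a} + b.X) + 0 + ((a.X)\{a,c} + b.a.0) :: =b=> n1, =c=> n2
  n1 = a.0 :: =a=> n3
  n2 = 0\{a} + b.(rec X. c.(0\{a} + b.X) + 0 + ((a.X)\{a,c} + b.a.0)) :: =b=> n0
  n3 = 0 :: deadlocked
Bisimilarity quotient blocks:
  B0 = {m0, n0}
  B1 = {m1, n1}
  B2 = {m3, n3}
  B3 = {m2, n2}
m0 ∈ B0, n0 ∈ B0 → same block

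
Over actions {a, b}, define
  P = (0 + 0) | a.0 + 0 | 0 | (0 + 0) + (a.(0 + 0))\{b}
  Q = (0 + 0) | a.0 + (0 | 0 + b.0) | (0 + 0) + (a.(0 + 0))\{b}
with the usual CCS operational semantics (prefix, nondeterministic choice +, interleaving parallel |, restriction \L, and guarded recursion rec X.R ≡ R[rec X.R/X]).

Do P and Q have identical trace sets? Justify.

P's transition system — 3 states:
  s0 = (0 + 0) | a.0 + 0 | 0 | (0 + 0) + (a.(0 + 0))\{b} ⊢ —a→ s1, —a→ s2
  s1 = (0 + 0) | 0 ⊢ (no moves)
  s2 = (0 + 0)\{b} ⊢ (no moves)
Q's transition system — 4 states:
  t0 = (0 + 0) | a.0 + (0 | 0 + b.0) | (0 + 0) + (a.(0 + 0))\{b} ⊢ —a→ t1, —a→ t2, —b→ t3
  t1 = (0 + 0) | 0 ⊢ (no moves)
  t2 = (0 + 0)\{b} ⊢ (no moves)
  t3 = 0 | (0 + 0) ⊢ (no moves)
Run σ = ⟨b⟩ on Q: start {t0}
  [1] b ⇒ {t3}
  — Q admits the full trace.
Run σ = ⟨b⟩ on P: start {s0}
  [1] b ⇒ ∅  — P cannot continue

traces(P) ≠ traces(Q) — witness ⟨b⟩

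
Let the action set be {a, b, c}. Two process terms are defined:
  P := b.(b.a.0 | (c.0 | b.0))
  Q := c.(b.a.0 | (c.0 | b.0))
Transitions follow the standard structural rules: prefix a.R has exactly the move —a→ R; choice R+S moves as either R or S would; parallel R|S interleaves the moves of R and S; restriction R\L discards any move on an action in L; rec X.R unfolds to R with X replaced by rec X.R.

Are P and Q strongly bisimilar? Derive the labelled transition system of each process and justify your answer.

P's transition system — 13 states:
  u0 = b.(b.a.0 | (c.0 | b.0)) → -b-> u1
  u1 = b.a.0 | (c.0 | b.0) → -b-> u2, -b-> u3, -c-> u4
  u2 = a.0 | (c.0 | b.0) → -a-> u5, -b-> u6, -c-> u7
  u3 = b.a.0 | (c.0 | 0) → -b-> u6, -c-> u8
  u4 = b.a.0 | (0 | b.0) → -b-> u7, -b-> u8
  u5 = 0 | (c.0 | b.0) → -b-> u9, -c-> u10
  u6 = a.0 | (c.0 | 0) → -a-> u9, -c-> u11
  u7 = a.0 | (0 | b.0) → -a-> u10, -b-> u11
  u8 = b.a.0 | (0 | 0) → -b-> u11
  u9 = 0 | (c.0 | 0) → -c-> u12
  u10 = 0 | (0 | b.0) → -b-> u12
  u11 = a.0 | (0 | 0) → -a-> u12
  u12 = 0 | (0 | 0) → (no moves)
Q's transition system — 13 states:
  v0 = c.(b.a.0 | (c.0 | b.0)) → -c-> v1
  v1 = b.a.0 | (c.0 | b.0) → -b-> v2, -b-> v3, -c-> v4
  v2 = a.0 | (c.0 | b.0) → -a-> v5, -b-> v6, -c-> v7
  v3 = b.a.0 | (c.0 | 0) → -b-> v6, -c-> v8
  v4 = b.a.0 | (0 | b.0) → -b-> v7, -b-> v8
  v5 = 0 | (c.0 | b.0) → -b-> v9, -c-> v10
  v6 = a.0 | (c.0 | 0) → -a-> v9, -c-> v11
  v7 = a.0 | (0 | b.0) → -a-> v10, -b-> v11
  v8 = b.a.0 | (0 | 0) → -b-> v11
  v9 = 0 | (c.0 | 0) → -c-> v12
  v10 = 0 | (0 | b.0) → -b-> v12
  v11 = a.0 | (0 | 0) → -a-> v12
  v12 = 0 | (0 | 0) → (no moves)
Bisimilarity quotient blocks:
  B0 = {u0}
  B1 = {u1, v1}
  B2 = {u4, v4}
  B3 = {u7, v7}
  B4 = {u10, v10}
  B5 = {u12, v12}
  B6 = {u11, v11}
  B7 = {u8, v8}
  B8 = {u2, v2}
  B9 = {u6, v6}
  B10 = {u9, v9}
  B11 = {u5, v5}
  B12 = {u3, v3}
  B13 = {v0}
u0 ∈ B0, v0 ∈ B13 → different blocks

NO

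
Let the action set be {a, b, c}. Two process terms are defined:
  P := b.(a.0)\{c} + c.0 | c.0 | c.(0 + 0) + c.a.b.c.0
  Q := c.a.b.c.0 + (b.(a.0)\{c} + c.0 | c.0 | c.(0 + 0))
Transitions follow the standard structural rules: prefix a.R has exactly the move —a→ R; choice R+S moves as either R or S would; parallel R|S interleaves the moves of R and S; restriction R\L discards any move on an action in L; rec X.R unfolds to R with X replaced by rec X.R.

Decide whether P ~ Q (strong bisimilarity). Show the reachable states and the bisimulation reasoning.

P ~ Q

P's transition system — 14 states:
  s0 = b.(a.0)\{c} + c.0 | c.0 | c.(0 + 0) + c.a.b.c.0 ⊢ —b→ s1, —c→ s2, —c→ s3, —c→ s4, —c→ s5
  s1 = (a.0)\{c} ⊢ —a→ s6
  s2 = 0 | c.0 | c.(0 + 0) ⊢ —c→ s7, —c→ s8
  s3 = a.b.c.0 ⊢ —a→ s9
  s4 = c.0 | 0 | c.(0 + 0) ⊢ —c→ s10, —c→ s7
  s5 = c.0 | c.0 | (0 + 0) ⊢ —c→ s10, —c→ s8
  s6 = 0\{c} ⊢ deadlocked
  s7 = 0 | 0 | c.(0 + 0) ⊢ —c→ s11
  s8 = 0 | c.0 | (0 + 0) ⊢ —c→ s11
  s9 = b.c.0 ⊢ —b→ s12
  s10 = c.0 | 0 | (0 + 0) ⊢ —c→ s11
  s11 = 0 | 0 | (0 + 0) ⊢ deadlocked
  s12 = c.0 ⊢ —c→ s13
  s13 = 0 ⊢ deadlocked
Q's transition system — 14 states:
  t0 = c.a.b.c.0 + (b.(a.0)\{c} + c.0 | c.0 | c.(0 + 0)) ⊢ —b→ t1, —c→ t2, —c→ t3, —c→ t4, —c→ t5
  t1 = (a.0)\{c} ⊢ —a→ t6
  t2 = 0 | c.0 | c.(0 + 0) ⊢ —c→ t7, —c→ t8
  t3 = a.b.c.0 ⊢ —a→ t9
  t4 = c.0 | 0 | c.(0 + 0) ⊢ —c→ t10, —c→ t7
  t5 = c.0 | c.0 | (0 + 0) ⊢ —c→ t10, —c→ t8
  t6 = 0\{c} ⊢ deadlocked
  t7 = 0 | 0 | c.(0 + 0) ⊢ —c→ t11
  t8 = 0 | c.0 | (0 + 0) ⊢ —c→ t11
  t9 = b.c.0 ⊢ —b→ t12
  t10 = c.0 | 0 | (0 + 0) ⊢ —c→ t11
  t11 = 0 | 0 | (0 + 0) ⊢ deadlocked
  t12 = c.0 ⊢ —c→ t13
  t13 = 0 ⊢ deadlocked
Bisimilarity quotient blocks:
  B0 = {s0, t0}
  B1 = {s2, s4, s5, t2, t4, t5}
  B2 = {s10, s12, s7, s8, t10, t12, t7, t8}
  B3 = {s11, s13, s6, t11, t13, t6}
  B4 = {s3, t3}
  B5 = {s9, t9}
  B6 = {s1, t1}
s0 ∈ B0, t0 ∈ B0 → same block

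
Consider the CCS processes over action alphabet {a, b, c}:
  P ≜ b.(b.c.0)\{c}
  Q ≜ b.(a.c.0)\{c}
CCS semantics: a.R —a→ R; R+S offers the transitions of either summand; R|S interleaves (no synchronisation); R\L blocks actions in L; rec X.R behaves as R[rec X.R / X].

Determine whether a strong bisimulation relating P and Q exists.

Reachable graph of P (3 states):
  s0 = b.(b.c.0)\{c} has moves --b--▸ s1
  s1 = (b.c.0)\{c} has moves --b--▸ s2
  s2 = (c.0)\{c} has moves (no moves)
Reachable graph of Q (3 states):
  t0 = b.(a.c.0)\{c} has moves --b--▸ t1
  t1 = (a.c.0)\{c} has moves --a--▸ t2
  t2 = (c.0)\{c} has moves (no moves)
Bisimilarity quotient blocks:
  B0 = {s0}
  B1 = {s1}
  B2 = {s2, t2}
  B3 = {t0}
  B4 = {t1}
s0 ∈ B0, t0 ∈ B3 → different blocks

NO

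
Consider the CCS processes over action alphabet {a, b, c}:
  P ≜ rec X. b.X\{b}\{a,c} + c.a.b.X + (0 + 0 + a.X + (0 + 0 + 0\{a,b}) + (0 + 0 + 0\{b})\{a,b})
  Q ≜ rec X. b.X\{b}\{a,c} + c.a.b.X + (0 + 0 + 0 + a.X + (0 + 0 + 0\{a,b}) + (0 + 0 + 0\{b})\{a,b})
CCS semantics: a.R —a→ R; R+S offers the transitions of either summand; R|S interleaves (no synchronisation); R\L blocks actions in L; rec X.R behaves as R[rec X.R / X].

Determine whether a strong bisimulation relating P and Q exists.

P's transition system — 4 states:
  m0 = rec X. b.X\{b}\{a,c} + c.a.b.X + (0 + 0 + a.X + (0 + 0 + 0\{a,b}) + (0 + 0 + 0\{b})\{a,b}) | --a--▸ m0, --b--▸ m1, --c--▸ m2
  m1 = (rec X. b.X\{b}\{a,c} + c.a.b.X + (0 + 0 + a.X + (0 + 0 + 0\{a,b}) + (0 + 0 + 0\{b})\{a,b}))\{b}\{a,c} | ·
  m2 = a.b.(rec X. b.X\{b}\{a,c} + c.a.b.X + (0 + 0 + a.X + (0 + 0 + 0\{a,b}) + (0 + 0 + 0\{b})\{a,b})) | --a--▸ m3
  m3 = b.(rec X. b.X\{b}\{a,c} + c.a.b.X + (0 + 0 + a.X + (0 + 0 + 0\{a,b}) + (0 + 0 + 0\{b})\{a,b})) | --b--▸ m0
Q's transition system — 4 states:
  n0 = rec X. b.X\{b}\{a,c} + c.a.b.X + (0 + 0 + 0 + a.X + (0 + 0 + 0\{a,b}) + (0 + 0 + 0\{b})\{a,b}) | --a--▸ n0, --b--▸ n1, --c--▸ n2
  n1 = (rec X. b.X\{b}\{a,c} + c.a.b.X + (0 + 0 + 0 + a.X + (0 + 0 + 0\{a,b}) + (0 + 0 + 0\{b})\{a,b}))\{b}\{a,c} | ·
  n2 = a.b.(rec X. b.X\{b}\{a,c} + c.a.b.X + (0 + 0 + 0 + a.X + (0 + 0 + 0\{a,b}) + (0 + 0 + 0\{b})\{a,b})) | --a--▸ n3
  n3 = b.(rec X. b.X\{b}\{a,c} + c.a.b.X + (0 + 0 + 0 + a.X + (0 + 0 + 0\{a,b}) + (0 + 0 + 0\{b})\{a,b})) | --b--▸ n0
Coarsest stable partition (strong bisimilarity classes):
  B0 = {m0, n0}
  B1 = {m1, n1}
  B2 = {m2, n2}
  B3 = {m3, n3}
m0 ∈ B0, n0 ∈ B0 → same block

P ~ Q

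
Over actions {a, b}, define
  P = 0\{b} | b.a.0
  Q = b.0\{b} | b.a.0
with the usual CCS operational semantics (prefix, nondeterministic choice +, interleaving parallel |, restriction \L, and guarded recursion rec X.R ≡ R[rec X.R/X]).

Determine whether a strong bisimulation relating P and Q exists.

Reachable graph of P (3 states):
  u0 = 0\{b} | b.a.0 ⊢ -b-> u1
  u1 = 0\{b} | a.0 ⊢ -a-> u2
  u2 = 0\{b} | 0 ⊢ ·
Reachable graph of Q (6 states):
  v0 = b.0\{b} | b.a.0 ⊢ -b-> v1, -b-> v2
  v1 = 0\{b} | b.a.0 ⊢ -b-> v3
  v2 = b.0\{b} | a.0 ⊢ -a-> v4, -b-> v3
  v3 = 0\{b} | a.0 ⊢ -a-> v5
  v4 = b.0\{b} | 0 ⊢ -b-> v5
  v5 = 0\{b} | 0 ⊢ ·
Coarsest stable partition (strong bisimilarity classes):
  B0 = {u0, v1}
  B1 = {u1, v3}
  B2 = {u2, v5}
  B3 = {v0}
  B4 = {v2}
  B5 = {v4}
u0 ∈ B0, v0 ∈ B3 → different blocks

NO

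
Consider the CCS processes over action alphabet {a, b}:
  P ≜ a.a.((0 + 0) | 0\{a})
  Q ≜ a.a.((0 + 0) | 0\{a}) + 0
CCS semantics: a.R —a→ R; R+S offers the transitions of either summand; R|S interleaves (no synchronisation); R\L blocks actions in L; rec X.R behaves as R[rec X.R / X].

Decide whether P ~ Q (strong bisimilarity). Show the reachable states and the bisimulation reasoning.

P's transition system — 3 states:
  p0 = a.a.((0 + 0) | 0\{a}) has moves —a→ p1
  p1 = a.((0 + 0) | 0\{a}) has moves —a→ p2
  p2 = (0 + 0) | 0\{a} has moves ∅
Q's transition system — 3 states:
  q0 = a.a.((0 + 0) | 0\{a}) + 0 has moves —a→ q1
  q1 = a.((0 + 0) | 0\{a}) has moves —a→ q2
  q2 = (0 + 0) | 0\{a} has moves ∅
Bisimilarity quotient blocks:
  B0 = {p0, q0}
  B1 = {p1, q1}
  B2 = {p2, q2}
p0 ∈ B0, q0 ∈ B0 → same block

P ~ Q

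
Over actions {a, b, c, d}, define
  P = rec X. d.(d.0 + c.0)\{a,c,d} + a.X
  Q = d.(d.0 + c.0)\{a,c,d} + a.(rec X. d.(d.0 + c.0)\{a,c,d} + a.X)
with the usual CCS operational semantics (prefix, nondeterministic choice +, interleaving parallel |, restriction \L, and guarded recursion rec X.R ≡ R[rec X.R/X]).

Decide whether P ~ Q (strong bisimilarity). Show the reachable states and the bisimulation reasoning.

Reachable graph of P (2 states):
  u0 = rec X. d.(d.0 + c.0)\{a,c,d} + a.X ⊢ ··a··> u0, ··d··> u1
  u1 = (d.0 + c.0)\{a,c,d} ⊢ (no moves)
Reachable graph of Q (3 states):
  v0 = d.(d.0 + c.0)\{a,c,d} + a.(rec X. d.(d.0 + c.0)\{a,c,d} + a.X) ⊢ ··a··> v1, ··d··> v2
  v1 = rec X. d.(d.0 + c.0)\{a,c,d} + a.X ⊢ ··a··> v1, ··d··> v2
  v2 = (d.0 + c.0)\{a,c,d} ⊢ (no moves)
Coarsest stable partition (strong bisimilarity classes):
  B0 = {u0, v0, v1}
  B1 = {u1, v2}
u0 ∈ B0, v0 ∈ B0 → same block

bisimilar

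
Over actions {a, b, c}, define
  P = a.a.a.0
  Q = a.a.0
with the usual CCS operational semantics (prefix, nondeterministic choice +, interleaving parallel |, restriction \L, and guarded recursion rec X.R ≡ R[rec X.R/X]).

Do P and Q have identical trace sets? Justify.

Reachable graph of P (4 states):
  u0 = a.a.a.0 | =a=> u1
  u1 = a.a.0 | =a=> u2
  u2 = a.0 | =a=> u3
  u3 = 0 | ∅
Reachable graph of Q (3 states):
  v0 = a.a.0 | =a=> v1
  v1 = a.0 | =a=> v2
  v2 = 0 | ∅
Trace ⟨aaa⟩ through P, begin at {u0}:
  [1] a ⇒ {u1}
  [2] a ⇒ {u2}
  [3] a ⇒ {u3}
  — P admits the full trace.
Trace ⟨aaa⟩ through Q, begin at {v0}:
  [1] a ⇒ {v1}
  [2] a ⇒ {v2}
  [3] a ⇒ ∅ (Q stuck)

trace-distinct — witness ⟨aaa⟩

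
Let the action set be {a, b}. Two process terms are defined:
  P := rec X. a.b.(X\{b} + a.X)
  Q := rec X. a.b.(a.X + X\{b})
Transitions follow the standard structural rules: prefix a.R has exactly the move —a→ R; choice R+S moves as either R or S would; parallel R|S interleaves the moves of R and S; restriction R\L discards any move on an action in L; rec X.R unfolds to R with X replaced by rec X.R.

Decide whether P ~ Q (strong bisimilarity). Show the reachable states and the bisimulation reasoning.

P's transition system — 4 states:
  u0 = rec X. a.b.(X\{b} + a.X) | --a--▸ u1
  u1 = b.((rec X. a.b.(X\{b} + a.X))\{b} + a.(rec X. a.b.(X\{b} + a.X))) | --b--▸ u2
  u2 = (rec X. a.b.(X\{b} + a.X))\{b} + a.(rec X. a.b.(X\{b} + a.X)) | --a--▸ u0, --a--▸ u3
  u3 = (b.((rec X. a.b.(X\{b} + a.X))\{b} + a.(rec X. a.b.(X\{b} + a.X))))\{b} | ∅
Q's transition system — 4 states:
  v0 = rec X. a.b.(a.X + X\{b}) | --a--▸ v1
  v1 = b.(a.(rec X. a.b.(a.X + X\{b})) + (rec X. a.b.(a.X + X\{b}))\{b}) | --b--▸ v2
  v2 = a.(rec X. a.b.(a.X + X\{b})) + (rec X. a.b.(a.X + X\{b}))\{b} | --a--▸ v0, --a--▸ v3
  v3 = (b.(a.(rec X. a.b.(a.X + X\{b})) + (rec X. a.b.(a.X + X\{b}))\{b}))\{b} | ∅
Partition-refinement fixed point:
  B0 = {u0, v0}
  B1 = {u1, v1}
  B2 = {u2, v2}
  B3 = {u3, v3}
u0 ∈ B0, v0 ∈ B0 → same block

bisimilar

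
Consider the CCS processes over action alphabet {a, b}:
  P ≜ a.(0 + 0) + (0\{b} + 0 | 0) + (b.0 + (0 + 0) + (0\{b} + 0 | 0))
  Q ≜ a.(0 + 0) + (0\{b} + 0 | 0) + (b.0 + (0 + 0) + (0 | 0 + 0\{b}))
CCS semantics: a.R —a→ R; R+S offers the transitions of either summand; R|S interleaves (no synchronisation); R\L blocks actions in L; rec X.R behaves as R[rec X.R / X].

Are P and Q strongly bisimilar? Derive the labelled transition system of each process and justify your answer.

P's transition system — 3 states:
  u0 = a.(0 + 0) + (0\{b} + 0 | 0) + (b.0 + (0 + 0) + (0\{b} + 0 | 0)) :: —a→ u1, —b→ u2
  u1 = 0 + 0 :: ·
  u2 = 0 :: ·
Q's transition system — 3 states:
  v0 = a.(0 + 0) + (0\{b} + 0 | 0) + (b.0 + (0 + 0) + (0 | 0 + 0\{b})) :: —a→ v1, —b→ v2
  v1 = 0 + 0 :: ·
  v2 = 0 :: ·
Coarsest stable partition (strong bisimilarity classes):
  B0 = {u0, v0}
  B1 = {u1, u2, v1, v2}
u0 ∈ B0, v0 ∈ B0 → same block

YES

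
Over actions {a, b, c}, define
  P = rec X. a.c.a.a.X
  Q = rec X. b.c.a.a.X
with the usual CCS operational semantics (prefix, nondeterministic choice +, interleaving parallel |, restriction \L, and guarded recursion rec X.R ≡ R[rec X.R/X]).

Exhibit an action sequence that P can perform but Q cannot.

a

LTS(P): 4 reachable states
  u0 = rec X. a.c.a.a.X → ··a··> u1
  u1 = c.a.a.(rec X. a.c.a.a.X) → ··c··> u2
  u2 = a.a.(rec X. a.c.a.a.X) → ··a··> u3
  u3 = a.(rec X. a.c.a.a.X) → ··a··> u0
LTS(Q): 4 reachable states
  v0 = rec X. b.c.a.a.X → ··b··> v1
  v1 = c.a.a.(rec X. b.c.a.a.X) → ··c··> v2
  v2 = a.a.(rec X. b.c.a.a.X) → ··a··> v3
  v3 = a.(rec X. b.c.a.a.X) → ··a··> v0
Executing a from P (initial set {u0}):
  after a @ step 1: {u1}
  P completes σ.
Executing a from Q (initial set {v0}):
  after a @ step 1: ∅  — Q cannot continue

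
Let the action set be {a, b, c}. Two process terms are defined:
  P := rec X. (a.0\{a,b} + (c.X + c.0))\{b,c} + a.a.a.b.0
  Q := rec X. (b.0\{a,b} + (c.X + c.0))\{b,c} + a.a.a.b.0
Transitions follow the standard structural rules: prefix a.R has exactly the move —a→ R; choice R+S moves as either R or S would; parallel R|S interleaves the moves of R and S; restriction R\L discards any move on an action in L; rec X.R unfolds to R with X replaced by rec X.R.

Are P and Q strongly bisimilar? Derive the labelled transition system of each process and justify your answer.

Reachable graph of P (6 states):
  p0 = rec X. (a.0\{a,b} + (c.X + c.0))\{b,c} + a.a.a.b.0 :: -a-> p1, -a-> p2
  p1 = 0\{a,b}\{b,c} :: deadlocked
  p2 = a.a.b.0 :: -a-> p3
  p3 = a.b.0 :: -a-> p4
  p4 = b.0 :: -b-> p5
  p5 = 0 :: deadlocked
Reachable graph of Q (5 states):
  q0 = rec X. (b.0\{a,b} + (c.X + c.0))\{b,c} + a.a.a.b.0 :: -a-> q1
  q1 = a.a.b.0 :: -a-> q2
  q2 = a.b.0 :: -a-> q3
  q3 = b.0 :: -b-> q4
  q4 = 0 :: deadlocked
Bisimilarity quotient blocks:
  B0 = {p0}
  B1 = {p2, q1}
  B2 = {p3, q2}
  B3 = {p4, q3}
  B4 = {p1, p5, q4}
  B5 = {q0}
p0 ∈ B0, q0 ∈ B5 → different blocks

not bisimilar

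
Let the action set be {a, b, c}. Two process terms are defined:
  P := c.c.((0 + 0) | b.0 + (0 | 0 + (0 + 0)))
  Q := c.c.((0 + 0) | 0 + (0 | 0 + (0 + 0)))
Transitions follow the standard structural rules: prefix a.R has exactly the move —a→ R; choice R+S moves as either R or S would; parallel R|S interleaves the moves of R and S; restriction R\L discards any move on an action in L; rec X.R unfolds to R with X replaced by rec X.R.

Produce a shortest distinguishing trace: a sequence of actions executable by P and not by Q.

Reachable graph of P (4 states):
  m0 = c.c.((0 + 0) | b.0 + (0 | 0 + (0 + 0))) :: -c-> m1
  m1 = c.((0 + 0) | b.0 + (0 | 0 + (0 + 0))) :: -c-> m2
  m2 = (0 + 0) | b.0 + (0 | 0 + (0 + 0)) :: -b-> m3
  m3 = (0 + 0) | 0 :: ·
Reachable graph of Q (3 states):
  n0 = c.c.((0 + 0) | 0 + (0 | 0 + (0 + 0))) :: -c-> n1
  n1 = c.((0 + 0) | 0 + (0 | 0 + (0 + 0))) :: -c-> n2
  n2 = (0 + 0) | 0 + (0 | 0 + (0 + 0)) :: ·
Trace ⟨ccb⟩ through P, begin at {m0}:
  step 1 (c): {m1}
  step 2 (c): {m2}
  step 3 (b): {m3}
  P completes σ.
Trace ⟨ccb⟩ through Q, begin at {n0}:
  step 1 (c): {n1}
  step 2 (c): {n2}
  step 3 (b): ∅  — Q cannot continue

ccb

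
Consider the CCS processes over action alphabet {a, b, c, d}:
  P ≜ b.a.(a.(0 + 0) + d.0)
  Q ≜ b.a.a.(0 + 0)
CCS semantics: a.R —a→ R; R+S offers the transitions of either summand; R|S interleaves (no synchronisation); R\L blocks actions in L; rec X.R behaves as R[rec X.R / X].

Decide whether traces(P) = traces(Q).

Reachable graph of P (5 states):
  u0 = b.a.(a.(0 + 0) + d.0) has moves ··b··> u1
  u1 = a.(a.(0 + 0) + d.0) has moves ··a··> u2
  u2 = a.(0 + 0) + d.0 has moves ··a··> u3, ··d··> u4
  u3 = 0 + 0 has moves (no moves)
  u4 = 0 has moves (no moves)
Reachable graph of Q (4 states):
  v0 = b.a.a.(0 + 0) has moves ··b··> v1
  v1 = a.a.(0 + 0) has moves ··a··> v2
  v2 = a.(0 + 0) has moves ··a··> v3
  v3 = 0 + 0 has moves (no moves)
Run σ = ⟨bad⟩ on P: start {u0}
  after b @ step 1: {u1}
  after a @ step 2: {u2}
  after d @ step 3: {u4}
  P completes σ.
Run σ = ⟨bad⟩ on Q: start {v0}
  after b @ step 1: {v1}
  after a @ step 2: {v2}
  after d @ step 3: no successor for Q

traces(P) ≠ traces(Q) — witness ⟨bad⟩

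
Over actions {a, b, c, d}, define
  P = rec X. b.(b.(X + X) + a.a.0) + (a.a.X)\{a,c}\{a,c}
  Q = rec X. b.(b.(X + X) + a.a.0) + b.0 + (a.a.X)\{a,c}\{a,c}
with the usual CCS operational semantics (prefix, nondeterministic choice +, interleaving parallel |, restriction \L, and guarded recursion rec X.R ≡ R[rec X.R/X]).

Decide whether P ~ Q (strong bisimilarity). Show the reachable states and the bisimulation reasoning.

not bisimilar

LTS(P): 5 reachable states
  m0 = rec X. b.(b.(X + X) + a.a.0) + (a.a.X)\{a,c}\{a,c} :: --b--▸ m1
  m1 = b.((rec X. b.(b.(X + X) + a.a.0) + (a.a.X)\{a,c}\{a,c}) + (rec X. b.(b.(X + X) + a.a.0) + (a.a.X)\{a,c}\{a,c})) + a.a.0 :: --a--▸ m2, --b--▸ m3
  m2 = a.0 :: --a--▸ m4
  m3 = (rec X. b.(b.(X + X) + a.a.0) + (a.a.X)\{a,c}\{a,c}) + (rec X. b.(b.(X + X) + a.a.0) + (a.a.X)\{a,c}\{a,c}) :: --b--▸ m1
  m4 = 0 :: deadlocked
LTS(Q): 5 reachable states
  n0 = rec X. b.(b.(X + X) + a.a.0) + b.0 + (a.a.X)\{a,c}\{a,c} :: --b--▸ n1, --b--▸ n2
  n1 = 0 :: deadlocked
  n2 = b.((rec X. b.(b.(X + X) + a.a.0) + b.0 + (a.a.X)\{a,c}\{a,c}) + (rec X. b.(b.(X + X) + a.a.0) + b.0 + (a.a.X)\{a,c}\{a,c})) + a.a.0 :: --a--▸ n3, --b--▸ n4
  n3 = a.0 :: --a--▸ n1
  n4 = (rec X. b.(b.(X + X) + a.a.0) + b.0 + (a.a.X)\{a,c}\{a,c}) + (rec X. b.(b.(X + X) + a.a.0) + b.0 + (a.a.X)\{a,c}\{a,c}) :: --b--▸ n1, --b--▸ n2
Partition-refinement fixed point:
  B0 = {m0, m3}
  B1 = {m1}
  B2 = {m2, n3}
  B3 = {m4, n1}
  B4 = {n0, n4}
  B5 = {n2}
m0 ∈ B0, n0 ∈ B4 → different blocks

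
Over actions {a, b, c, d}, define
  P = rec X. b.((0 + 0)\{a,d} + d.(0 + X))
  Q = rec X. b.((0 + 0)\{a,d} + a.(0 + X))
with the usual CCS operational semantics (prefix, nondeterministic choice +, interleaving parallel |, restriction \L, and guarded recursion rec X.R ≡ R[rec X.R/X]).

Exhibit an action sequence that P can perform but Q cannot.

bd

LTS(P): 3 reachable states
  u0 = rec X. b.((0 + 0)\{a,d} + d.(0 + X)) | --b--▸ u1
  u1 = (0 + 0)\{a,d} + d.(0 + (rec X. b.((0 + 0)\{a,d} + d.(0 + X)))) | --d--▸ u2
  u2 = 0 + (rec X. b.((0 + 0)\{a,d} + d.(0 + X))) | --b--▸ u1
LTS(Q): 3 reachable states
  v0 = rec X. b.((0 + 0)\{a,d} + a.(0 + X)) | --b--▸ v1
  v1 = (0 + 0)\{a,d} + a.(0 + (rec X. b.((0 + 0)\{a,d} + a.(0 + X)))) | --a--▸ v2
  v2 = 0 + (rec X. b.((0 + 0)\{a,d} + a.(0 + X))) | --b--▸ v1
Run σ = ⟨bd⟩ on P: start {u0}
  [1] b ⇒ {u1}
  [2] d ⇒ {u2}
  ✓ P
Run σ = ⟨bd⟩ on Q: start {v0}
  [1] b ⇒ {v1}
  [2] d ⇒ ∅  — Q cannot continue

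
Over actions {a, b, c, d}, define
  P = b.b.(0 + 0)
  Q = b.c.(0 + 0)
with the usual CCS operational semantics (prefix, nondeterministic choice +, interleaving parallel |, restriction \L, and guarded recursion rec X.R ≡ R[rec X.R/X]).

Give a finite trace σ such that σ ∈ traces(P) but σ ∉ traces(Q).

bb

P's transition system — 3 states:
  s0 = b.b.(0 + 0) :: —b→ s1
  s1 = b.(0 + 0) :: —b→ s2
  s2 = 0 + 0 :: ∅
Q's transition system — 3 states:
  t0 = b.c.(0 + 0) :: —b→ t1
  t1 = c.(0 + 0) :: —c→ t2
  t2 = 0 + 0 :: ∅
Executing bb from P (initial set {s0}):
  step 1 (b): {s1}
  step 2 (b): {s2}
  — P admits the full trace.
Executing bb from Q (initial set {t0}):
  step 1 (b): {t1}
  step 2 (b): ∅  — Q cannot continue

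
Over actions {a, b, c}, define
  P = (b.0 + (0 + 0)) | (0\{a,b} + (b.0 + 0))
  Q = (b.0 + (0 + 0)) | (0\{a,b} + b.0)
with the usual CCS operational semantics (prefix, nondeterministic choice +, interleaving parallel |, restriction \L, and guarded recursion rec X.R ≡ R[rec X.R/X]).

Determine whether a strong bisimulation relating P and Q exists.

Reachable graph of P (4 states):
  m0 = (b.0 + (0 + 0)) | (0\{a,b} + (b.0 + 0)) has moves -b-> m1, -b-> m2
  m1 = (b.0 + (0 + 0)) | 0 has moves -b-> m3
  m2 = 0 | (0\{a,b} + (b.0 + 0)) has moves -b-> m3
  m3 = 0 | 0 has moves (no moves)
Reachable graph of Q (4 states):
  n0 = (b.0 + (0 + 0)) | (0\{a,b} + b.0) has moves -b-> n1, -b-> n2
  n1 = (b.0 + (0 + 0)) | 0 has moves -b-> n3
  n2 = 0 | (0\{a,b} + b.0) has moves -b-> n3
  n3 = 0 | 0 has moves (no moves)
Partition-refinement fixed point:
  B0 = {m0, n0}
  B1 = {m1, m2, n1, n2}
  B2 = {m3, n3}
m0 ∈ B0, n0 ∈ B0 → same block

bisimilar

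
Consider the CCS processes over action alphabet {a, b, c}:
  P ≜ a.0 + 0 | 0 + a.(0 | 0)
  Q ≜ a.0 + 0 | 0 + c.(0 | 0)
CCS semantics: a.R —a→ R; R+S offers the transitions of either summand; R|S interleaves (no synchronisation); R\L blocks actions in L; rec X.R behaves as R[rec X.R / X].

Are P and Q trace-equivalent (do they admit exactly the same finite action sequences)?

NO — witness ⟨c⟩

P's transition system — 3 states:
  p0 = a.0 + 0 | 0 + a.(0 | 0) → ··a··> p1, ··a··> p2
  p1 = 0 → ∅
  p2 = 0 | 0 → ∅
Q's transition system — 3 states:
  q0 = a.0 + 0 | 0 + c.(0 | 0) → ··a··> q1, ··c··> q2
  q1 = 0 → ∅
  q2 = 0 | 0 → ∅
Run σ = ⟨c⟩ on Q: start {q0}
  [1] c ⇒ {q2}
  ✓ Q
Run σ = ⟨c⟩ on P: start {p0}
  [1] c ⇒ no successor for P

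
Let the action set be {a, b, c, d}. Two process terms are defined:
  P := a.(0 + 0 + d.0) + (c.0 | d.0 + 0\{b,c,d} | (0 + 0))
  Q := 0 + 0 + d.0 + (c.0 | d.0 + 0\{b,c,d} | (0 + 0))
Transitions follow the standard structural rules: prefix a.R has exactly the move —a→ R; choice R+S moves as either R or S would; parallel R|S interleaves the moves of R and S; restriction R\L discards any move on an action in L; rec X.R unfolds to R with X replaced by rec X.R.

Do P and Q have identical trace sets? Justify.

trace-distinct — witness ⟨a⟩

LTS(P): 6 reachable states
  p0 = a.(0 + 0 + d.0) + (c.0 | d.0 + 0\{b,c,d} | (0 + 0)) | =a=> p1, =c=> p2, =d=> p3
  p1 = 0 + 0 + d.0 | =d=> p4
  p2 = 0 | d.0 | =d=> p5
  p3 = c.0 | 0 | =c=> p5
  p4 = 0 | stopped
  p5 = 0 | 0 | stopped
LTS(Q): 5 reachable states
  q0 = 0 + 0 + d.0 + (c.0 | d.0 + 0\{b,c,d} | (0 + 0)) | =c=> q1, =d=> q2, =d=> q3
  q1 = 0 | d.0 | =d=> q4
  q2 = 0 | stopped
  q3 = c.0 | 0 | =c=> q4
  q4 = 0 | 0 | stopped
Trace ⟨a⟩ through P, begin at {p0}:
  after a @ step 1: {p1}
  ✓ P
Trace ⟨a⟩ through Q, begin at {q0}:
  after a @ step 1: ∅  — Q cannot continue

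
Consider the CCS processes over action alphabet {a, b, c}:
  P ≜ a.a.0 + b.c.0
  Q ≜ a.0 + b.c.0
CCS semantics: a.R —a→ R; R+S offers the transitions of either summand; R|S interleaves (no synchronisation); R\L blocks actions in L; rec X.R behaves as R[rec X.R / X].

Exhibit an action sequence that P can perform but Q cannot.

LTS(P): 4 reachable states
  s0 = a.a.0 + b.c.0 has moves --a--▸ s1, --b--▸ s2
  s1 = a.0 has moves --a--▸ s3
  s2 = c.0 has moves --c--▸ s3
  s3 = 0 has moves stopped
LTS(Q): 3 reachable states
  t0 = a.0 + b.c.0 has moves --a--▸ t1, --b--▸ t2
  t1 = 0 has moves stopped
  t2 = c.0 has moves --c--▸ t1
Executing aa from P (initial set {s0}):
  after a @ step 1: {s1}
  after a @ step 2: {s3}
  ✓ P
Executing aa from Q (initial set {t0}):
  after a @ step 1: {t1}
  after a @ step 2: no successor for Q

aa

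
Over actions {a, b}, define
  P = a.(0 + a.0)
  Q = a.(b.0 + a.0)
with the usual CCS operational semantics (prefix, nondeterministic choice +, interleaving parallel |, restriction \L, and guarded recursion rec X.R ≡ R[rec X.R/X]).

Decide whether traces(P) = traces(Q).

trace-distinct — witness ⟨ab⟩

LTS(P): 3 reachable states
  u0 = a.(0 + a.0) ⊢ --a--▸ u1
  u1 = 0 + a.0 ⊢ --a--▸ u2
  u2 = 0 ⊢ stopped
LTS(Q): 3 reachable states
  v0 = a.(b.0 + a.0) ⊢ --a--▸ v1
  v1 = b.0 + a.0 ⊢ --a--▸ v2, --b--▸ v2
  v2 = 0 ⊢ stopped
Trace ⟨ab⟩ through Q, begin at {v0}:
  after a @ step 1: {v1}
  after b @ step 2: {v2}
  — Q admits the full trace.
Trace ⟨ab⟩ through P, begin at {u0}:
  after a @ step 1: {u1}
  after b @ step 2: no successor for P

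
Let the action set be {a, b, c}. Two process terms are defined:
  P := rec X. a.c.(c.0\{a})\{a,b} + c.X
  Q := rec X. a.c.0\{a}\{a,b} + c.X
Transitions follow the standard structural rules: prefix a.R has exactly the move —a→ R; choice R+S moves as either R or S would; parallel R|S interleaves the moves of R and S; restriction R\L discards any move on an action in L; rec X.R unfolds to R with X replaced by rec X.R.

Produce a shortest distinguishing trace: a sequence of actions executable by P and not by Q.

Reachable graph of P (4 states):
  s0 = rec X. a.c.(c.0\{a})\{a,b} + c.X | =a=> s1, =c=> s0
  s1 = c.(c.0\{a})\{a,b} | =c=> s2
  s2 = (c.0\{a})\{a,b} | =c=> s3
  s3 = 0\{a}\{a,b} | (no moves)
Reachable graph of Q (3 states):
  t0 = rec X. a.c.0\{a}\{a,b} + c.X | =a=> t1, =c=> t0
  t1 = c.0\{a}\{a,b} | =c=> t2
  t2 = 0\{a}\{a,b} | (no moves)
Run σ = ⟨acc⟩ on P: start {s0}
  after a @ step 1: {s1}
  after c @ step 2: {s2}
  after c @ step 3: {s3}
  ✓ P
Run σ = ⟨acc⟩ on Q: start {t0}
  after a @ step 1: {t1}
  after c @ step 2: {t2}
  after c @ step 3: ∅  — Q cannot continue

acc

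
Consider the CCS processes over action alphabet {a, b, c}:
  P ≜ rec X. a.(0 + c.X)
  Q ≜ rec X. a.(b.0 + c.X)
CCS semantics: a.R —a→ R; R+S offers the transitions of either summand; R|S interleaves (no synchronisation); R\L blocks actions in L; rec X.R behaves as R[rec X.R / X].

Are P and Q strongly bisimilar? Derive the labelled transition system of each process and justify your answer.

P ≁ Q

P's transition system — 2 states:
  u0 = rec X. a.(0 + c.X) :: --a--▸ u1
  u1 = 0 + c.(rec X. a.(0 + c.X)) :: --c--▸ u0
Q's transition system — 3 states:
  v0 = rec X. a.(b.0 + c.X) :: --a--▸ v1
  v1 = b.0 + c.(rec X. a.(b.0 + c.X)) :: --b--▸ v2, --c--▸ v0
  v2 = 0 :: deadlocked
Partition-refinement fixed point:
  B0 = {u0}
  B1 = {u1}
  B2 = {v0}
  B3 = {v1}
  B4 = {v2}
u0 ∈ B0, v0 ∈ B2 → different blocks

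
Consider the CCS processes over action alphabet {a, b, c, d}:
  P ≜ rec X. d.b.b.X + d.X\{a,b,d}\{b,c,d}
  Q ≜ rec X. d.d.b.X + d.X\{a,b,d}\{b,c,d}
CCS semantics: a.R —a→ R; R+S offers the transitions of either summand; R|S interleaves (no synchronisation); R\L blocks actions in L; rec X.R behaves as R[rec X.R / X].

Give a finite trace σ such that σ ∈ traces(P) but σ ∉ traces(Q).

db

P's transition system — 4 states:
  p0 = rec X. d.b.b.X + d.X\{a,b,d}\{b,c,d} :: =d=> p1, =d=> p2
  p1 = (rec X. d.b.b.X + d.X\{a,b,d}\{b,c,d})\{a,b,d}\{b,c,d} :: deadlocked
  p2 = b.b.(rec X. d.b.b.X + d.X\{a,b,d}\{b,c,d}) :: =b=> p3
  p3 = b.(rec X. d.b.b.X + d.X\{a,b,d}\{b,c,d}) :: =b=> p0
Q's transition system — 4 states:
  q0 = rec X. d.d.b.X + d.X\{a,b,d}\{b,c,d} :: =d=> q1, =d=> q2
  q1 = (rec X. d.d.b.X + d.X\{a,b,d}\{b,c,d})\{a,b,d}\{b,c,d} :: deadlocked
  q2 = d.b.(rec X. d.d.b.X + d.X\{a,b,d}\{b,c,d}) :: =d=> q3
  q3 = b.(rec X. d.d.b.X + d.X\{a,b,d}\{b,c,d}) :: =b=> q0
Executing db from P (initial set {p0}):
  after d @ step 1: {p1, p2}
  after b @ step 2: {p3}
  P completes σ.
Executing db from Q (initial set {q0}):
  after d @ step 1: {q1, q2}
  after b @ step 2: no successor for Q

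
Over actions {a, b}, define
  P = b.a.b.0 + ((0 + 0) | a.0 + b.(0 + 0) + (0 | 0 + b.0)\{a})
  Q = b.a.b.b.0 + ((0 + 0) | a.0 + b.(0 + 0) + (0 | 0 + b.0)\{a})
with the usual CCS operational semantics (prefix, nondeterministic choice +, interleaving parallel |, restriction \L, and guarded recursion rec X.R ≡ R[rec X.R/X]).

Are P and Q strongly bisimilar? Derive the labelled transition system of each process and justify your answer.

LTS(P): 7 reachable states
  u0 = b.a.b.0 + ((0 + 0) | a.0 + b.(0 + 0) + (0 | 0 + b.0)\{a}) has moves -a-> u1, -b-> u2, -b-> u3, -b-> u4
  u1 = (0 + 0) | 0 has moves ∅
  u2 = 0 + 0 has moves ∅
  u3 = 0\{a} has moves ∅
  u4 = a.b.0 has moves -a-> u5
  u5 = b.0 has moves -b-> u6
  u6 = 0 has moves ∅
LTS(Q): 8 reachable states
  v0 = b.a.b.b.0 + ((0 + 0) | a.0 + b.(0 + 0) + (0 | 0 + b.0)\{a}) has moves -a-> v1, -b-> v2, -b-> v3, -b-> v4
  v1 = (0 + 0) | 0 has moves ∅
  v2 = 0 + 0 has moves ∅
  v3 = 0\{a} has moves ∅
  v4 = a.b.b.0 has moves -a-> v5
  v5 = b.b.0 has moves -b-> v6
  v6 = b.0 has moves -b-> v7
  v7 = 0 has moves ∅
Bisimilarity quotient blocks:
  B0 = {u0}
  B1 = {u1, u2, u3, u6, v1, v2, v3, v7}
  B2 = {u4}
  B3 = {u5, v6}
  B4 = {v0}
  B5 = {v4}
  B6 = {v5}
u0 ∈ B0, v0 ∈ B4 → different blocks

NO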